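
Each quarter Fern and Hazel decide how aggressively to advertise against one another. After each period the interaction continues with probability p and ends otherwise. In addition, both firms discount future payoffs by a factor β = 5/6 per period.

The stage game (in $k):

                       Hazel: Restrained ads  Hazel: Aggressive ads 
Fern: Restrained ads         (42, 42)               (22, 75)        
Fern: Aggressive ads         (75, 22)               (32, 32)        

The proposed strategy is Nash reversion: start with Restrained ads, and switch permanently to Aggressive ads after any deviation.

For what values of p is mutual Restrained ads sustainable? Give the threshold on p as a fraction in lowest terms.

With continuation probability p and discount β, the effective per-period discount factor is βp.
Grim-trigger IC: βp ≥ (75−42)/(75−32) = 33/43.
So p ≥ (33/43)/(5/6) = 198/215.

198/215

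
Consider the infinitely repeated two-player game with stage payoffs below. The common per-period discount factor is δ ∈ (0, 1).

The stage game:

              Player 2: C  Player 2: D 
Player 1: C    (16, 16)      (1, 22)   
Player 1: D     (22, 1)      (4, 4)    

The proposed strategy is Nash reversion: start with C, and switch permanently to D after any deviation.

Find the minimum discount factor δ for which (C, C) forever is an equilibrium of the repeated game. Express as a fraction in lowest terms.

1/3

16/(1−δ) ≥ 22 + 4δ/(1−δ)
16 ≥ 22 − 18δ
δ ≥ 6/18 = 1/3.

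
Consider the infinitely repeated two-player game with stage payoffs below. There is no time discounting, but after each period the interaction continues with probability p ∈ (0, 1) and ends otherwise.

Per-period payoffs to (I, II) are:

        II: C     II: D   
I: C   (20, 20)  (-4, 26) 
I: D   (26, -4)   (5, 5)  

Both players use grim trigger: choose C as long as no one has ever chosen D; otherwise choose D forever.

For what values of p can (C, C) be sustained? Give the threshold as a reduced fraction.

Expected cooperation value is 20 + p·20 + p²·20 + … = 20/(1−p); deviation gives 26 + p·5/(1−p).
20 ≥ 26(1−p) + 5p ⇒ 21p ≥ 6 ⇒ p ≥ 6/21 = 2/7.

2/7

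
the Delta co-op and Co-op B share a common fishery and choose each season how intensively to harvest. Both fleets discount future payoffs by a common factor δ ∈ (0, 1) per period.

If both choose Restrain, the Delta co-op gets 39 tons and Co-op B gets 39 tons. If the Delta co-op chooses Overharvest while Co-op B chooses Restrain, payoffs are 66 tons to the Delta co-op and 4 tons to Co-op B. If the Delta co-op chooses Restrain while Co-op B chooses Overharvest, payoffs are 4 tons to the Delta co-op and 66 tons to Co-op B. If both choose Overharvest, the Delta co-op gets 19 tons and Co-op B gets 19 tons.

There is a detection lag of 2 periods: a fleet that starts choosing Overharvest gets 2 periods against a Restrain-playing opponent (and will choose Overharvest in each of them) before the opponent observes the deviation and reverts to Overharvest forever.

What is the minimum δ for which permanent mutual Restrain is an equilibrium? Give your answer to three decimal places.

0.758

The best deviation is to choose Overharvest for all 2 undetected periods, earning 66 each, then 19 forever once detected.
Deviation value: 66(1−δ^2)/(1−δ) + 19δ^2/(1−δ); cooperation value: 39/(1−δ).
IC: 39 ≥ 66(1−δ^2) + 19δ^2 = 66 − 47δ^2.
So δ^2 ≥ 27/47, giving δ ≥ (27/47)^(1/2) ≈ 0.758.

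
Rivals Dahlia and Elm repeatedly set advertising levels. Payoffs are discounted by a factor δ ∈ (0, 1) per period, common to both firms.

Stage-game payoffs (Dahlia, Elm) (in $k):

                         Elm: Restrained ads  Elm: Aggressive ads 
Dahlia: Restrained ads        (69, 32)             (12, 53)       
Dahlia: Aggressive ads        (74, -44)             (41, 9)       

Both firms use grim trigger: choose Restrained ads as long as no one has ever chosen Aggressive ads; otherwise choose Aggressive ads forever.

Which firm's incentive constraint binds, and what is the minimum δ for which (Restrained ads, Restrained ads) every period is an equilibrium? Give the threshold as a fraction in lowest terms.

Elm; δ ≥ 21/44

Dahlia's threshold: (74−69)/(74−41) = 5/33.
Elm's threshold: (53−32)/(53−9) = 21/44.
5/33 < 21/44, so Elm binds and δ* = 21/44.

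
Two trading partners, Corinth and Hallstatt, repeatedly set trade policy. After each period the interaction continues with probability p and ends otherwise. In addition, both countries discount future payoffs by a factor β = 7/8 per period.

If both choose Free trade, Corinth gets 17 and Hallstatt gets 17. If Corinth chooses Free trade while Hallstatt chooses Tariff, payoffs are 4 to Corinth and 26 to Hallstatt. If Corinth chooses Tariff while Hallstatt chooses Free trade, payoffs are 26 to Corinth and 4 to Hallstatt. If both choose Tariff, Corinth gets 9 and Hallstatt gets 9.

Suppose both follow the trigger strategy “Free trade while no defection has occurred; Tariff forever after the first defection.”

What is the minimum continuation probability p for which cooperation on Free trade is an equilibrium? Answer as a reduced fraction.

With continuation probability p and discount β, the effective per-period discount factor is βp.
Grim-trigger IC: βp ≥ (26−17)/(26−9) = 9/17.
So p ≥ (9/17)/(7/8) = 72/119.

72/119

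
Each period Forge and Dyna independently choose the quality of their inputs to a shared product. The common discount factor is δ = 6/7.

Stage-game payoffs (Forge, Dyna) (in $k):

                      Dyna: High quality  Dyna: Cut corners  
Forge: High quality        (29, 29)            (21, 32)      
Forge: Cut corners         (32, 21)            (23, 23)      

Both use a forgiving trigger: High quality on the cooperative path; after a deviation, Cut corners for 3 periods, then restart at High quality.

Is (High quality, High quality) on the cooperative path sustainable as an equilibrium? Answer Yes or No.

Yes

IC: δ+…+δ^3 ≥ (32−29)/(29−23) = 1/2.
At δ = 6/7: partial sum = 2.2216 ≥ 0.5000. Cooperation sustainable.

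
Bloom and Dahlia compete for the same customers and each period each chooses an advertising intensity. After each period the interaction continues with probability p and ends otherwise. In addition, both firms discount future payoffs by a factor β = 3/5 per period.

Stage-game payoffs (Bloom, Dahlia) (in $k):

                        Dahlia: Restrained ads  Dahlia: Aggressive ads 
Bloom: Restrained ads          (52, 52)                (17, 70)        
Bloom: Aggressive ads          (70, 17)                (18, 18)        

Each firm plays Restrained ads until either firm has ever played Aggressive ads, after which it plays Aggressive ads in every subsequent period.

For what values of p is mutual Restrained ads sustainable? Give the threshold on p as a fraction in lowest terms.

15/26

Expected continuation weight on next period's payoff is β·p = 3/5·p, which plays the role of the discount factor.
Cooperation requires 3/5·p ≥ (70−52)/(70−18) = 9/26, hence p ≥ 15/26.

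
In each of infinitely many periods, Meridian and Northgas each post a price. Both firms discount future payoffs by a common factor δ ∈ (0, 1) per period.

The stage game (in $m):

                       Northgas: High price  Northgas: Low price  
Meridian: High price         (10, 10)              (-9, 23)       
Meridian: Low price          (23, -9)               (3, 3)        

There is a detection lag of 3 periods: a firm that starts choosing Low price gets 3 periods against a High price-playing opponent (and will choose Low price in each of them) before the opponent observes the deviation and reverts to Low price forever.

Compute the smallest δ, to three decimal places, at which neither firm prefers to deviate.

Deviating for the 3 undetected periods gains 23−10 = 13 per period over cooperation, then loses 10−3 = 7 per period forever once punishment starts.
Gain: 13(1 + δ + … + δ^2); loss: 7·δ^3/(1−δ).
No profitable deviation ⇔ 13(1−δ^3) ≤ 7·δ^3, i.e. δ^3 ≥ 13/(13+7) = 13/20.
Hence δ ≥ (13/20)^(1/3) ≈ 0.866.

0.866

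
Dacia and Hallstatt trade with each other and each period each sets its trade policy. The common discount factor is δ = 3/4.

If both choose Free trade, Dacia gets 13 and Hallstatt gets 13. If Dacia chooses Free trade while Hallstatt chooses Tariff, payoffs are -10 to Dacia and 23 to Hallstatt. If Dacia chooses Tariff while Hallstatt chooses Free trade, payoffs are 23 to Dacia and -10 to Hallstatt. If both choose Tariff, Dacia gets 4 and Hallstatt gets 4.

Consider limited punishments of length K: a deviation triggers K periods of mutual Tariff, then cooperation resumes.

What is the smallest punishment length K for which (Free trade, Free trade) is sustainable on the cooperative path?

IC: δ(1−δ^K)/(1−δ) ≥ (23−13)/(13−4) = 10/9.
With δ = 3/4: need 1 − δ^K ≥ 10/9·(1−3/4)/(3/4), i.e. δ^K ≤ 0.6296.
Since (3/4)^1 = 0.7500 and (3/4)^2 = 0.5625, the smallest such K is 2.

2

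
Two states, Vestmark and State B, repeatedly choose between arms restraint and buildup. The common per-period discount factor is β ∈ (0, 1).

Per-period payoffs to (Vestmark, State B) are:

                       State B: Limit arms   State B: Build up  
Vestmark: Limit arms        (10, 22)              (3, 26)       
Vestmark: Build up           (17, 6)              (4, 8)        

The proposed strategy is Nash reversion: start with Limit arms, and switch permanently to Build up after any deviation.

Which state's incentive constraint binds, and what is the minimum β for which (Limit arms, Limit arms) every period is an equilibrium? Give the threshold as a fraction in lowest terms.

Vestmark's threshold: (17−10)/(17−4) = 7/13.
State B's threshold: (26−22)/(26−8) = 2/9.
7/13 > 2/9, so Vestmark binds and β* = 7/13.

Vestmark; β ≥ 7/13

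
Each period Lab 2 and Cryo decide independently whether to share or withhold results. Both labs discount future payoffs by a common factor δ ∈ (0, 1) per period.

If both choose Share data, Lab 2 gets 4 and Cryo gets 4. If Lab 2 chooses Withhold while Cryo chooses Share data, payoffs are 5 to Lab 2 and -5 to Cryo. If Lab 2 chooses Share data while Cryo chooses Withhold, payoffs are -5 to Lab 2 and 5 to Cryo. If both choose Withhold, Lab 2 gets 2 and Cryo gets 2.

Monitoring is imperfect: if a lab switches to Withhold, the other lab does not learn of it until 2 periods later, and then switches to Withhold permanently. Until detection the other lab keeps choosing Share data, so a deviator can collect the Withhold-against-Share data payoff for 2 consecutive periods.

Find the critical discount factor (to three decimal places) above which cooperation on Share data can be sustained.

The best deviation is to choose Withhold for all 2 undetected periods, earning 5 each, then 2 forever once detected.
Deviation value: 5(1−δ^2)/(1−δ) + 2δ^2/(1−δ); cooperation value: 4/(1−δ).
IC: 4 ≥ 5(1−δ^2) + 2δ^2 = 5 − 3δ^2.
So δ^2 ≥ 1/3, giving δ ≥ (1/3)^(1/2) ≈ 0.577.

0.577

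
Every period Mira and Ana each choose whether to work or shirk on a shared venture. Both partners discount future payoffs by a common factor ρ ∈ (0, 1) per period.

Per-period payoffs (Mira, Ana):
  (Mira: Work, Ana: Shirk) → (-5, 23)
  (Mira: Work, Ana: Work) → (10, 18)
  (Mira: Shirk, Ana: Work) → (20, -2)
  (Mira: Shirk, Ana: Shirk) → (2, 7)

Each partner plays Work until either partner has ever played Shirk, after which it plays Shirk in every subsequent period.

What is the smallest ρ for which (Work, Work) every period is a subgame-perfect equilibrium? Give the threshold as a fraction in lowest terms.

Mira's threshold: (20−10)/(20−2) = 5/9.
Ana's threshold: (23−18)/(23−7) = 5/16.
5/9 > 5/16, so Mira binds and ρ* = 5/9.

5/9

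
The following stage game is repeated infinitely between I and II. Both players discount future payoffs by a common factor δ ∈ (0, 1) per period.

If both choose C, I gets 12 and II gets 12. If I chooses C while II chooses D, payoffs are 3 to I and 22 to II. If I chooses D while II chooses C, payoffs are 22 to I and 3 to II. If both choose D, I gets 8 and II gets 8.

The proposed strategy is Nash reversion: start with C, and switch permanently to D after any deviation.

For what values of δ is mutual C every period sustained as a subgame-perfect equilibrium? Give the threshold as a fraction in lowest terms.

Under grim trigger the critical discount factor is (T−C)/(T−P) with T = 22, C = 12, P = 8.
δ* = (22−12)/(22−8) = 10/14 = 5/7.

5/7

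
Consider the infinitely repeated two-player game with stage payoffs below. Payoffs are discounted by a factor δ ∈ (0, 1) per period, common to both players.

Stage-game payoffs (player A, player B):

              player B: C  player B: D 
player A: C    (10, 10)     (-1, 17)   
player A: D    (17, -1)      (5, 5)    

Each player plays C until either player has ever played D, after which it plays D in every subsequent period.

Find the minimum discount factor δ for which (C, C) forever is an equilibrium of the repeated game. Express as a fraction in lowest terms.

7/12

One-period gain from deviating is 17 − 10 = 7. The loss is 10 − 5 = 5 in every subsequent period, with present value 5·δ/(1−δ).
Deviation is unprofitable when 5·δ/(1−δ) ≥ 7, i.e. δ/(1−δ) ≥ 7/5.
Equivalently δ ≥ 7/(7+5) = 7/12.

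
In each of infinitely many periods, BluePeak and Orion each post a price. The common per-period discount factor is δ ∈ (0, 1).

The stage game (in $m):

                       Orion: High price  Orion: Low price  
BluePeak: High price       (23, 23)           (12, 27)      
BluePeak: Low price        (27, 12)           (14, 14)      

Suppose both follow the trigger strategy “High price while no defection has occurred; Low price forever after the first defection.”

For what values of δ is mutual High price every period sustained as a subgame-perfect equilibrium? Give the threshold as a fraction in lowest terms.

4/13

Cooperation forever yields 23 each period: 23/(1−δ).
Deviating yields 27 once, then 14 forever: 27 + 14δ/(1−δ).
No profitable deviation requires 23/(1−δ) ≥ 27 + 14δ/(1−δ).
Multiplying by (1−δ): 23 ≥ 27(1−δ) + 14δ = 27 − 13δ.
So 13δ ≥ 4, i.e. δ ≥ 4/13.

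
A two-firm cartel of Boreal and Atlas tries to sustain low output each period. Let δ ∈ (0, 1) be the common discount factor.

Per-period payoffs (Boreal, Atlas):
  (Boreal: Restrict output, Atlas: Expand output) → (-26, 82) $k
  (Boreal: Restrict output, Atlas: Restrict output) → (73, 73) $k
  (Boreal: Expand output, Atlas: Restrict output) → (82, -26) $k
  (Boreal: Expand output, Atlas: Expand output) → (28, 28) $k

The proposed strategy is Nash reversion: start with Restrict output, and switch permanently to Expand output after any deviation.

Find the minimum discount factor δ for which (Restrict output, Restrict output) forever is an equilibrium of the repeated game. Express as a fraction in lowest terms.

1/6

Cooperation forever yields 73 each period: 73/(1−δ).
Deviating yields 82 once, then 28 forever: 82 + 28δ/(1−δ).
No profitable deviation requires 73/(1−δ) ≥ 82 + 28δ/(1−δ).
Multiplying by (1−δ): 73 ≥ 82(1−δ) + 28δ = 82 − 54δ.
So 54δ ≥ 9, i.e. δ ≥ 9/54 = 1/6.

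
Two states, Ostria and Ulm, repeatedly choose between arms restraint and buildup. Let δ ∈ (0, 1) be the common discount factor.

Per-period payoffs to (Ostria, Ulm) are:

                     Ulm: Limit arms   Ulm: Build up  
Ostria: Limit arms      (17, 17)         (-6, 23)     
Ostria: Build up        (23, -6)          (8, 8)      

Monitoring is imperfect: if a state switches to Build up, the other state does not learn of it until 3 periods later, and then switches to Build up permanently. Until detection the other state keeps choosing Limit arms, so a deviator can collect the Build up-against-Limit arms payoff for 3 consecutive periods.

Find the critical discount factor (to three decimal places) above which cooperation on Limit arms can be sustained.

0.737

A deviator earns 23 for 3 periods, then 8 forever; cooperating earns 17 forever. Multiplying the IC by (1−δ):
17 ≥ 23(1−δ^3) + 8δ^3, so 15·δ^3 ≥ 6 and δ^3 ≥ 2/5.
δ ≥ (2/5)^(1/3) ≈ 0.737.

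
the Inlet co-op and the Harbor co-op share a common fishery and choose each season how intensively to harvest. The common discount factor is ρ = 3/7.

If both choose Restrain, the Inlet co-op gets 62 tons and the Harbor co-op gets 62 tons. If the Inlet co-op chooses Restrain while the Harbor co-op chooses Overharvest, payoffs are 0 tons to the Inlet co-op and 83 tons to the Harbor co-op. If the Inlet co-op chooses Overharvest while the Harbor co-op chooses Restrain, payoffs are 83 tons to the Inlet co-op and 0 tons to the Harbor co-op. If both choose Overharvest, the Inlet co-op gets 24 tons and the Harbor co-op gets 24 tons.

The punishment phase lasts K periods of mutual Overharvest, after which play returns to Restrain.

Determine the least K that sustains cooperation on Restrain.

2

No profitable deviation requires (62−24)(ρ+…+ρ^K) ≥ 83−62, i.e. ρ+…+ρ^K ≥ 21/38 ≈ 0.5526.
With ρ = 3/7, the partial sums are K=1: 0.4286, K=2: 0.6122.
K = 2 is the first length at which the sum reaches 0.5526.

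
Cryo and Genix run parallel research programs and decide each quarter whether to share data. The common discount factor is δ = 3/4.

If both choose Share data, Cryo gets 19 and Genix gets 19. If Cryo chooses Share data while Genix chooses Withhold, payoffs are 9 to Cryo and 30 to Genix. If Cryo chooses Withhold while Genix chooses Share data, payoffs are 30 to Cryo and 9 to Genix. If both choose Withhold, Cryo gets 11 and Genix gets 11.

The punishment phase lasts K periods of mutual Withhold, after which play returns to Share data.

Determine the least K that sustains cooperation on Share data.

3

No profitable deviation requires (19−11)(δ+…+δ^K) ≥ 30−19, i.e. δ+…+δ^K ≥ 11/8 ≈ 1.3750.
With δ = 3/4, the partial sums are K=1: 0.7500, K=2: 1.3125, K=3: 1.7344.
K = 3 is the first length at which the sum reaches 1.3750.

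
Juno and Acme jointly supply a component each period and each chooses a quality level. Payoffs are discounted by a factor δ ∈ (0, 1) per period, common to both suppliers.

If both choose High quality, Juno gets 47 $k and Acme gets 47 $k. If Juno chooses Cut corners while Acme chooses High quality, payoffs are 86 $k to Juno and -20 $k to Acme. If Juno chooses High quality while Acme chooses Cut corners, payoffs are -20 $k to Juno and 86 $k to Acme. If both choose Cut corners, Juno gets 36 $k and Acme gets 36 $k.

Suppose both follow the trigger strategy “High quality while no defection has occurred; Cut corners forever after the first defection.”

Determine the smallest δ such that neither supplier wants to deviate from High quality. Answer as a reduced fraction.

39/50

47/(1−δ) ≥ 86 + 36δ/(1−δ)
47 ≥ 86 − 50δ
δ ≥ 39/50.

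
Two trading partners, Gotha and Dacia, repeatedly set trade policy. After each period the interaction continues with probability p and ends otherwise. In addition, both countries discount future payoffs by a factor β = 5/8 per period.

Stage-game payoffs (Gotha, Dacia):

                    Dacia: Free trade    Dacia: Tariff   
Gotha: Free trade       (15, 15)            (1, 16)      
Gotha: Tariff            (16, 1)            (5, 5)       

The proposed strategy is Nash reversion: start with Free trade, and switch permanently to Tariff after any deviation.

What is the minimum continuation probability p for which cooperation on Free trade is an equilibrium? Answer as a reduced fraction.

8/55

Expected continuation weight on next period's payoff is β·p = 5/8·p, which plays the role of the discount factor.
Cooperation requires 5/8·p ≥ (16−15)/(16−5) = 1/11, hence p ≥ 8/55.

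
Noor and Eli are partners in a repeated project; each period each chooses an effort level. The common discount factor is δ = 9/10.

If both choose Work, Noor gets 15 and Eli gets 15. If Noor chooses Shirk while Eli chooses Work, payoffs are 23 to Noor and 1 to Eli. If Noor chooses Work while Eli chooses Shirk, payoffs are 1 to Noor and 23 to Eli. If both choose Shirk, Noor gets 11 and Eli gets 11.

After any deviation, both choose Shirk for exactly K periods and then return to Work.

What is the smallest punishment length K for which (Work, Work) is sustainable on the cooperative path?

No profitable deviation requires (15−11)(δ+…+δ^K) ≥ 23−15, i.e. δ+…+δ^K ≥ 2 ≈ 2.0000.
With δ = 9/10, the partial sums are K=1: 0.9000, K=2: 1.7100, K=3: 2.4390.
K = 3 is the first length at which the sum reaches 2.0000.

3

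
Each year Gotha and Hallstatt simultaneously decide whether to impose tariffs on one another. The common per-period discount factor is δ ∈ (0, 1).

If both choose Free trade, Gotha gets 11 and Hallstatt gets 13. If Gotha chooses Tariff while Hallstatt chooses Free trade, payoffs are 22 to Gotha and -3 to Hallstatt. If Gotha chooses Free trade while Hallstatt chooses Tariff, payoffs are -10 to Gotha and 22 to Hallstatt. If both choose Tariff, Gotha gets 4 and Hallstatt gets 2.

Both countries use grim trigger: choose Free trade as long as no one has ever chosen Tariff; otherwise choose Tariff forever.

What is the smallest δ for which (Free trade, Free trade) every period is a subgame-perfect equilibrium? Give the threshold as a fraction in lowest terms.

For Gotha: deviation gain 22−11 = 11, per-period punishment loss 11−4 = 7. IC gives δ ≥ 11/18.
For Hallstatt: gain 9, loss 11 per period, so δ ≥ 9/20.
The tighter constraint is Gotha's, so cooperation needs δ ≥ 11/18.

11/18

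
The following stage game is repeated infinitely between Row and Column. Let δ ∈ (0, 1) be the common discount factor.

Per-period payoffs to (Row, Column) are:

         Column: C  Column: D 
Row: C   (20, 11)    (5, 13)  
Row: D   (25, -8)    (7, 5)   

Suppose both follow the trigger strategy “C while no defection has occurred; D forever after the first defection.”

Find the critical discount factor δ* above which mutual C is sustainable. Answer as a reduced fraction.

For Row: deviation gain 25−20 = 5, per-period punishment loss 20−7 = 13. IC gives δ ≥ 5/18.
For Column: gain 2, loss 6 per period, so δ ≥ 2/8 = 1/4.
The tighter constraint is Row's, so cooperation needs δ ≥ 5/18.

5/18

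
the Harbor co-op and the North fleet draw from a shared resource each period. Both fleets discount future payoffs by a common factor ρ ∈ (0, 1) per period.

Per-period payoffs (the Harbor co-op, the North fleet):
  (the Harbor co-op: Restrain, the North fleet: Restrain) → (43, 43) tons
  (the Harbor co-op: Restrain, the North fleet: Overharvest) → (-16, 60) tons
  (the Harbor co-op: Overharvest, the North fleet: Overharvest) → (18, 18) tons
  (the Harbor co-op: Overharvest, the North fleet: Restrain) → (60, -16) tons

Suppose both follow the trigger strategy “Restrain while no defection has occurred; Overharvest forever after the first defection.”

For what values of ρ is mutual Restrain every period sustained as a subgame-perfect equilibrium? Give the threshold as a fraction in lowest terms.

43/(1−ρ) ≥ 60 + 18ρ/(1−ρ)
43 ≥ 60 − 42ρ
ρ ≥ 17/42.

17/42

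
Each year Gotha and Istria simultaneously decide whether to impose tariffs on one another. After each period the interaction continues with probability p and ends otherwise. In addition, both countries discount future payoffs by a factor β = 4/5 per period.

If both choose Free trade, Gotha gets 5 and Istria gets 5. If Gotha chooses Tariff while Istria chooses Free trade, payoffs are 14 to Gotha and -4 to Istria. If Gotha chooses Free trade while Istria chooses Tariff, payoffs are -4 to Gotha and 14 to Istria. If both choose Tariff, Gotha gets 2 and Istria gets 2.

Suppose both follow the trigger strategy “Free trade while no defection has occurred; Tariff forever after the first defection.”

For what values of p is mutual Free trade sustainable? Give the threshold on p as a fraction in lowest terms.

15/16

Expected continuation weight on next period's payoff is β·p = 4/5·p, which plays the role of the discount factor.
Cooperation requires 4/5·p ≥ (14−5)/(14−2) = 3/4, hence p ≥ 15/16.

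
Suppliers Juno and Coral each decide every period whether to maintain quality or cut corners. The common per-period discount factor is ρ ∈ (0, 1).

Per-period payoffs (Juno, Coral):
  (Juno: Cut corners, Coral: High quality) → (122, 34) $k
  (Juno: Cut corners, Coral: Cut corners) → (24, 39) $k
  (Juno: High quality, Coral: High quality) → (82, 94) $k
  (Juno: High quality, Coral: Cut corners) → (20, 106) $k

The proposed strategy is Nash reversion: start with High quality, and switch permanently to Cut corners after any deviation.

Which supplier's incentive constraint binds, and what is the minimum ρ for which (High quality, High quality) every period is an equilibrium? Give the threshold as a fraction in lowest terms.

Juno's threshold: (122−82)/(122−24) = 20/49.
Coral's threshold: (106−94)/(106−39) = 12/67.
20/49 > 12/67, so Juno binds and ρ* = 20/49.

Juno; ρ ≥ 20/49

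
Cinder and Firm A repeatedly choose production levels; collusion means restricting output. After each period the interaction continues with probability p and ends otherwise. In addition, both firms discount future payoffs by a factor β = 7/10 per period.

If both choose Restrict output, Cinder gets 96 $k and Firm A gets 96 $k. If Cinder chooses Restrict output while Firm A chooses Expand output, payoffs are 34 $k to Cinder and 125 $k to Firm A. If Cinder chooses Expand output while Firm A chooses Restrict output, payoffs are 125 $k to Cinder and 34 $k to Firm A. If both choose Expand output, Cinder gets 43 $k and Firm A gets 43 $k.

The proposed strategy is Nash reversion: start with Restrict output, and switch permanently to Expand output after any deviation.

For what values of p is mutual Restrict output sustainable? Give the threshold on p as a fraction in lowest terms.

Expected continuation weight on next period's payoff is β·p = 7/10·p, which plays the role of the discount factor.
Cooperation requires 7/10·p ≥ (125−96)/(125−43) = 29/82, hence p ≥ 145/287.

145/287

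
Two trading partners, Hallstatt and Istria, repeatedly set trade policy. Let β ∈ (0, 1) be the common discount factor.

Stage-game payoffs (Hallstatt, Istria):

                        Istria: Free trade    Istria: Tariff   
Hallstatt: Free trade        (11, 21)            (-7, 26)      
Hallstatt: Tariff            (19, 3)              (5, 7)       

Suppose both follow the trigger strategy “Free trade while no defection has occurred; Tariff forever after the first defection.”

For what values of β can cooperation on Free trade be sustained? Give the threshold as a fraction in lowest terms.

4/7

For Hallstatt: deviation gain 19−11 = 8, per-period punishment loss 11−5 = 6. IC gives β ≥ 8/14 = 4/7.
For Istria: gain 5, loss 14 per period, so β ≥ 5/19.
The tighter constraint is Hallstatt's, so cooperation needs β ≥ 4/7.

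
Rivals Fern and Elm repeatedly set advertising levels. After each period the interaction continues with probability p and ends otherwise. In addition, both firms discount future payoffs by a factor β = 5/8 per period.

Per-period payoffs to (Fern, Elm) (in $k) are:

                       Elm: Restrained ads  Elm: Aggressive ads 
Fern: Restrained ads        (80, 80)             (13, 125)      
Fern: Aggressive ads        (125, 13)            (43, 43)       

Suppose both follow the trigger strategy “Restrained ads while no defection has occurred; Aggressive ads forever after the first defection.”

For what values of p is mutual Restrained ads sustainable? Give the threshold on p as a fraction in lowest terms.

Expected continuation weight on next period's payoff is β·p = 5/8·p, which plays the role of the discount factor.
Cooperation requires 5/8·p ≥ (125−80)/(125−43) = 45/82, hence p ≥ 36/41.

36/41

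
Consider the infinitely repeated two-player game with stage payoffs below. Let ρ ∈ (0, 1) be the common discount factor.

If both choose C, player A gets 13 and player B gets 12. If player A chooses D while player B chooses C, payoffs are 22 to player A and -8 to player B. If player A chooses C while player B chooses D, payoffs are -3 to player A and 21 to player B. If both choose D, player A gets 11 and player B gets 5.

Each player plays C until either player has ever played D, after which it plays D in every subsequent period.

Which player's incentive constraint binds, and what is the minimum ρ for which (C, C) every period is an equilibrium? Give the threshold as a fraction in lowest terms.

player A; ρ ≥ 9/11

player A: cooperation gives 13 each period; deviation gives 22 once then 11 forever.
  13/(1−ρ) ≥ 22 + 11ρ/(1−ρ) ⇒ ρ ≥ 9/11.
player B: cooperation gives 12 each period; deviation gives 21 once then 5 forever.
  ρ ≥ 9/16.
Both must hold, so the binding constraint is player A's: ρ ≥ 9/11.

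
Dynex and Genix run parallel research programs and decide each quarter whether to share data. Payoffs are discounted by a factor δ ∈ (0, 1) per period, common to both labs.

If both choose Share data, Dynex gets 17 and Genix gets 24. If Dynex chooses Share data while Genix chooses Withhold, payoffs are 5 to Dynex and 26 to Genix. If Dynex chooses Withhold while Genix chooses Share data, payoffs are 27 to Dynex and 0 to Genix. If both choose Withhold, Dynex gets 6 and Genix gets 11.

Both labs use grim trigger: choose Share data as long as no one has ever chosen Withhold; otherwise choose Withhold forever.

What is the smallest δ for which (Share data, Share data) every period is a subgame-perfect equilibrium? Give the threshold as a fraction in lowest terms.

Dynex's threshold: (27−17)/(27−6) = 10/21.
Genix's threshold: (26−24)/(26−11) = 2/15.
10/21 > 2/15, so Dynex binds and δ* = 10/21.

10/21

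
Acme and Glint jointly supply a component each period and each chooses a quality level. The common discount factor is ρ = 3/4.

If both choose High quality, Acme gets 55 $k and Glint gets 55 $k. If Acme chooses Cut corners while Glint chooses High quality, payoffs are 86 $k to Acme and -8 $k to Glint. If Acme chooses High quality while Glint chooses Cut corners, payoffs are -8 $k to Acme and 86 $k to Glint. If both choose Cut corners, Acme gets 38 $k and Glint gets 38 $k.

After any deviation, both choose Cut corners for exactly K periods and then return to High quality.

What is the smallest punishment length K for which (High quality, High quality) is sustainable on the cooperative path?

4

No profitable deviation requires (55−38)(ρ+…+ρ^K) ≥ 86−55, i.e. ρ+…+ρ^K ≥ 31/17 ≈ 1.8235.
With ρ = 3/4, the partial sums are K=1: 0.7500, K=2: 1.3125, K=3: 1.7344, K=4: 2.0508.
K = 4 is the first length at which the sum reaches 1.8235.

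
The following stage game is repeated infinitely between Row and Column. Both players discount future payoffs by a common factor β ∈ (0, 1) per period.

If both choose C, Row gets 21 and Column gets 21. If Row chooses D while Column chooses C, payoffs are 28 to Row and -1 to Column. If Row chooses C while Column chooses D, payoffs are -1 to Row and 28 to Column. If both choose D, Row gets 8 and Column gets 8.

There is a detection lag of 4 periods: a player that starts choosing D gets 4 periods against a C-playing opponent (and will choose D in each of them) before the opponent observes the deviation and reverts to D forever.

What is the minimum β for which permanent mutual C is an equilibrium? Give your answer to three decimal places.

A deviator earns 28 for 4 periods, then 8 forever; cooperating earns 21 forever. Multiplying the IC by (1−β):
21 ≥ 28(1−β^4) + 8β^4, so 20·β^4 ≥ 7 and β^4 ≥ 7/20.
β ≥ (7/20)^(1/4) ≈ 0.769.

0.769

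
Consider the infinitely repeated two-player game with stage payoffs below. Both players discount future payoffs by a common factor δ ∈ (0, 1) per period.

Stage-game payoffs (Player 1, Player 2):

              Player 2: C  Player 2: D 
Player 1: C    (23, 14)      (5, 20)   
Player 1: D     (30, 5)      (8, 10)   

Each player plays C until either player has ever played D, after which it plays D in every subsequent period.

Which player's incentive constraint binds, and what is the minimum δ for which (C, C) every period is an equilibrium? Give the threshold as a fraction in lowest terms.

Player 2; δ ≥ 3/5

For Player 1: deviation gain 30−23 = 7, per-period punishment loss 23−8 = 15. IC gives δ ≥ 7/22.
For Player 2: gain 6, loss 4 per period, so δ ≥ 6/10 = 3/5.
The tighter constraint is Player 2's, so cooperation needs δ ≥ 3/5.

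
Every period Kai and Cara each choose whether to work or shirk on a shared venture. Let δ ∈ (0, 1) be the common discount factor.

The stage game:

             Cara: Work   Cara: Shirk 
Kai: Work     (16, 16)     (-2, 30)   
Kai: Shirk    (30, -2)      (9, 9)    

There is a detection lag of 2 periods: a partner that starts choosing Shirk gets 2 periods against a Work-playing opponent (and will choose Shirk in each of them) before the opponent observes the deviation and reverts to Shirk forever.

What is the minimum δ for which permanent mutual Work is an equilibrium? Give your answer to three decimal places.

Deviating for the 2 undetected periods gains 30−16 = 14 per period over cooperation, then loses 16−9 = 7 per period forever once punishment starts.
Gain: 14(1 + δ + … + δ^1); loss: 7·δ^2/(1−δ).
No profitable deviation ⇔ 14(1−δ^2) ≤ 7·δ^2, i.e. δ^2 ≥ 14/(14+7) = 2/3.
Hence δ ≥ (2/3)^(1/2) ≈ 0.816.

0.816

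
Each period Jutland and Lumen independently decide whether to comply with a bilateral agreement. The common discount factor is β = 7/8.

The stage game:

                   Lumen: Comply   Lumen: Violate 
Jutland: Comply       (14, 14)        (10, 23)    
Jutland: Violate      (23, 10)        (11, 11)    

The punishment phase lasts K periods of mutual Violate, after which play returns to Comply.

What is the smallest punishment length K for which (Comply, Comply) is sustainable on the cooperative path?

5

Need Σ_{k=1}^{K} β^k ≥ (23−14)/(14−11) = 3.0000 at β = 7/8.
At K = 4 the sum is 2.8967 < 3.0000; at K = 5 it is 3.4096 ≥ 3.0000.
So the minimum punishment length is K = 5.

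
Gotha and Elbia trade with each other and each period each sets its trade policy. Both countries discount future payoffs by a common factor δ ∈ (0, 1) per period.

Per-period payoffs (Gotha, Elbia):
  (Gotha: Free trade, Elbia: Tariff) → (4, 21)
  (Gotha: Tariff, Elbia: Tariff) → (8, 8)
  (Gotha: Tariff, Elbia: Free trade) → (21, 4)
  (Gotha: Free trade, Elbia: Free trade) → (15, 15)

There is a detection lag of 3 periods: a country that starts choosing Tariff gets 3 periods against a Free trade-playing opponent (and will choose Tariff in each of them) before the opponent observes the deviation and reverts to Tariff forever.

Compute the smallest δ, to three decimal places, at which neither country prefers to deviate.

The best deviation is to choose Tariff for all 3 undetected periods, earning 21 each, then 8 forever once detected.
Deviation value: 21(1−δ^3)/(1−δ) + 8δ^3/(1−δ); cooperation value: 15/(1−δ).
IC: 15 ≥ 21(1−δ^3) + 8δ^3 = 21 − 13δ^3.
So δ^3 ≥ 6/13, giving δ ≥ (6/13)^(1/3) ≈ 0.773.

0.773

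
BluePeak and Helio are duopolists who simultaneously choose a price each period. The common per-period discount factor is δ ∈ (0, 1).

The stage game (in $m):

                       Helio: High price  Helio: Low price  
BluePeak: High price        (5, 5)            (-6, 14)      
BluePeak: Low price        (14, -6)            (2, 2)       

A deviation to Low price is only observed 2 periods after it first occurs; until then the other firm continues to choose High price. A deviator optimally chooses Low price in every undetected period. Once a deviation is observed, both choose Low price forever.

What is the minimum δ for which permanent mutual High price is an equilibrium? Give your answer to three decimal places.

The best deviation is to choose Low price for all 2 undetected periods, earning 14 each, then 2 forever once detected.
Deviation value: 14(1−δ^2)/(1−δ) + 2δ^2/(1−δ); cooperation value: 5/(1−δ).
IC: 5 ≥ 14(1−δ^2) + 2δ^2 = 14 − 12δ^2.
So δ^2 ≥ 9/12 = 3/4, giving δ ≥ (3/4)^(1/2) ≈ 0.866.

0.866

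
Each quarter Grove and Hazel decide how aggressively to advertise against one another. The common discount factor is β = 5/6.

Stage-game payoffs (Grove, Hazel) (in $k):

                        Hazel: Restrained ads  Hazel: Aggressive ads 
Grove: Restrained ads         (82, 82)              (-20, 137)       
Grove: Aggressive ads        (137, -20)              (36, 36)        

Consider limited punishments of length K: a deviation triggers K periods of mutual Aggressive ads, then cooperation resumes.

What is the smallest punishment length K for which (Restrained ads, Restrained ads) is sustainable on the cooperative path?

Need Σ_{k=1}^{K} β^k ≥ (137−82)/(82−36) = 1.1957 at β = 5/6.
At K = 1 the sum is 0.8333 < 1.1957; at K = 2 it is 1.5278 ≥ 1.1957.
So the minimum punishment length is K = 2.

2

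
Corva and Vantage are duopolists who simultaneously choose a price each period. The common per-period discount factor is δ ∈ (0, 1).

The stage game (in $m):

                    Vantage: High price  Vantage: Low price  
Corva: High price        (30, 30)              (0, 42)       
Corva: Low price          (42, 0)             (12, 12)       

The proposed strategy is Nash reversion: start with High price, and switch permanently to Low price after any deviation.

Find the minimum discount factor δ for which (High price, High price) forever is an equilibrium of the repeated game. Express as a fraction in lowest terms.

2/5

One-period gain from deviating is 42 − 30 = 12. The loss is 30 − 12 = 18 in every subsequent period, with present value 18·δ/(1−δ).
Deviation is unprofitable when 18·δ/(1−δ) ≥ 12, i.e. δ/(1−δ) ≥ 2/3.
Equivalently δ ≥ 12/(12+18) = 2/5.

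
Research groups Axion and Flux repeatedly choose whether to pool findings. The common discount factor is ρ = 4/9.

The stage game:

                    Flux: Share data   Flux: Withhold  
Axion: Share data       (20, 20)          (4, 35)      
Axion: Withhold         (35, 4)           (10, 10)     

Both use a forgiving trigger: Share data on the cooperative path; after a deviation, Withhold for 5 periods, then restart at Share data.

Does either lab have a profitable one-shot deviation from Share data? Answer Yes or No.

A one-shot deviation gives 35 now, then 10 for 5 periods, then back to 20.
Gain from deviating: (35−20) today; loss: (20−10) in each of the next 5 periods.
No-deviation condition: (20−10)(ρ+…+ρ^5) ≥ 35−20, i.e. ρ+…+ρ^5 ≥ 3/2.
At ρ = 4/9: ρ+…+ρ^5 = 0.7861 < 1.5000.
So cooperation is not sustainable.

Yes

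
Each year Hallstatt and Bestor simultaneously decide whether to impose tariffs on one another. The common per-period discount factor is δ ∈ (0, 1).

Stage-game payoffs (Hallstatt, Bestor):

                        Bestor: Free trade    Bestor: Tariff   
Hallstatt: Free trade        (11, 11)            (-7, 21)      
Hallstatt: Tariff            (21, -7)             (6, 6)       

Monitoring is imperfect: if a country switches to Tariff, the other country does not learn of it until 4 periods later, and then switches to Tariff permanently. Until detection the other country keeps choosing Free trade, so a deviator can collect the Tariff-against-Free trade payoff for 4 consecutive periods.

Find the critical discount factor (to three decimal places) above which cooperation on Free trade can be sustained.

0.904

The best deviation is to choose Tariff for all 4 undetected periods, earning 21 each, then 6 forever once detected.
Deviation value: 21(1−δ^4)/(1−δ) + 6δ^4/(1−δ); cooperation value: 11/(1−δ).
IC: 11 ≥ 21(1−δ^4) + 6δ^4 = 21 − 15δ^4.
So δ^4 ≥ 10/15 = 2/3, giving δ ≥ (2/3)^(1/4) ≈ 0.904.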